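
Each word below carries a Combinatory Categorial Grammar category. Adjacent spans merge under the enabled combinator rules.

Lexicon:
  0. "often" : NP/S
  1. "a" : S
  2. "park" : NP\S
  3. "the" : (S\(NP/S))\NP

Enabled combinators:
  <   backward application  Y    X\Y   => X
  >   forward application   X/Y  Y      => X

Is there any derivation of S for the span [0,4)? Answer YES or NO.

[0,4] S   <
  [0,1] "often" : NP/S
  [1,4] S\(NP/S)   <
    [1,3] NP   <
      [1,2] "a" : S
      [2,3] "park" : NP\S
    [3,4] "the" : (S\(NP/S))\NP

YES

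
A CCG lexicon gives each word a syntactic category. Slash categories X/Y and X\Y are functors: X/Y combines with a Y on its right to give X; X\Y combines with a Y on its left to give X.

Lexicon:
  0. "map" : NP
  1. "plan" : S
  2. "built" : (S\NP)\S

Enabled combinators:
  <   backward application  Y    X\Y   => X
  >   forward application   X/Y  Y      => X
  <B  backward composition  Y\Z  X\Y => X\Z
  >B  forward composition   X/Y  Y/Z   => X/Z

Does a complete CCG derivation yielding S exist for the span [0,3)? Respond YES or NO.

[0,3] S   <
  [0,1] "map" : NP
  [1,3] S\NP   <
    [1,2] "plan" : S
    [2,3] "built" : (S\NP)\S

YES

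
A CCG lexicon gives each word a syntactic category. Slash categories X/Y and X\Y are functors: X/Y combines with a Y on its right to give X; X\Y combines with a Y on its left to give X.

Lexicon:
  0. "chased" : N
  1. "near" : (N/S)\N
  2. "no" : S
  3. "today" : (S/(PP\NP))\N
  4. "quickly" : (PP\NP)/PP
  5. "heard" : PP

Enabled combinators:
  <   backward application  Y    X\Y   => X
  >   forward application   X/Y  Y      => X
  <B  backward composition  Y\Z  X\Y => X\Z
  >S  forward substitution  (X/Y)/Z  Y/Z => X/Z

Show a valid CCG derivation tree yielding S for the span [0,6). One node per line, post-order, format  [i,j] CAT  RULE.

[0,1] N  lex  "chased"
[1,2] (N/S)\N  lex  "near"
[0,2] N/S  <  k=1
[2,3] S  lex  "no"
[0,3] N  >  k=2
[3,4] (S/(PP\NP))\N  lex  "today"
[0,4] S/(PP\NP)  <  k=3
[4,5] (PP\NP)/PP  lex  "quickly"
[5,6] PP  lex  "heard"
[4,6] PP\NP  >  k=5
[0,6] S  >  k=4

[0,6] S   >
  [0,4] S/(PP\NP)   <
    [0,3] N   >
      [0,2] N/S   <
        [0,1] "chased" : N
        [1,2] "near" : (N/S)\N
      [2,3] "no" : S
    [3,4] "today" : (S/(PP\NP))\N
  [4,6] PP\NP   >
    [4,5] "quickly" : (PP\NP)/PP
    [5,6] "heard" : PP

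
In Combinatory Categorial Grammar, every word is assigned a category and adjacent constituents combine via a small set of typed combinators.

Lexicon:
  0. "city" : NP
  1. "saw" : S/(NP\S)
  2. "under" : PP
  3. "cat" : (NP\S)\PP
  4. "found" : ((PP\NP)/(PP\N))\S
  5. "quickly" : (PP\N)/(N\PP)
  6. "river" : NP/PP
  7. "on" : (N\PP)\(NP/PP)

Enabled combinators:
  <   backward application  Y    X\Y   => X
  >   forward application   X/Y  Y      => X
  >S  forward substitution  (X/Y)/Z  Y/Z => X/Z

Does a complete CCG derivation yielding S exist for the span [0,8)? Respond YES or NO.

NO

NP S/(NP\S) PP (NP\S)\PP ((PP\NP)/(PP\N))\S (PP\N)/(N\PP) NP/PP (N\PP)\(NP/PP)
CKY chart[0,8] = {PP}; S ∉ chart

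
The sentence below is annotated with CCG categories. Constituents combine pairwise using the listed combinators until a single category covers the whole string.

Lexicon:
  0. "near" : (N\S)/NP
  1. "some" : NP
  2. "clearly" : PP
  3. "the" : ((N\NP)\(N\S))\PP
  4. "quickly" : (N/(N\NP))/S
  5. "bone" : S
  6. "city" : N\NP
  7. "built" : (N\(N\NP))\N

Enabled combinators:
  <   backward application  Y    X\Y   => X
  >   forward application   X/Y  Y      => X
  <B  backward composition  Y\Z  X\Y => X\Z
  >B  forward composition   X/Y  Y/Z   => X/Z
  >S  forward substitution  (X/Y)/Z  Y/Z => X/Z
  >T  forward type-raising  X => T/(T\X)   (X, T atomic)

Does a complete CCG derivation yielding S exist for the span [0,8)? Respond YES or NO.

(N\S)/NP NP PP ((N\NP)\(N\S))\PP (N/(N\NP))/S S N\NP (N\(N\NP))\N
CKY chart[0,8] = {N, N/(N\N), NP/(NP\N), PP/(PP\N), S/(S\N)}; S ∉ chart

NO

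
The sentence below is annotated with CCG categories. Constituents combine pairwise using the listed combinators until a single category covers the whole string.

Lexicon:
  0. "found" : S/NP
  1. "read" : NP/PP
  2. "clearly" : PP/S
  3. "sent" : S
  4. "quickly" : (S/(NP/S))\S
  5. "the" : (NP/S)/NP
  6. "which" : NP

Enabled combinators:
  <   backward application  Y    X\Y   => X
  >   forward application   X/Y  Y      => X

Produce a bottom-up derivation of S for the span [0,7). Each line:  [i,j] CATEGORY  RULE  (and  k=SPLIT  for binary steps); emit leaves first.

[0,1] S/NP  lex  "found"
[1,2] NP/PP  lex  "read"
[2,3] PP/S  lex  "clearly"
[3,4] S  lex  "sent"
[2,4] PP  >  k=3
[1,4] NP  >  k=2
[0,4] S  >  k=1
[4,5] (S/(NP/S))\S  lex  "quickly"
[0,5] S/(NP/S)  <  k=4
[5,6] (NP/S)/NP  lex  "the"
[6,7] NP  lex  "which"
[5,7] NP/S  >  k=6
[0,7] S  >  k=5

[0,7] S   >
  [0,5] S/(NP/S)   <
    [0,4] S   >
      [0,1] "found" : S/NP
      [1,4] NP   >
        [1,2] "read" : NP/PP
        [2,4] PP   >
          [2,3] "clearly" : PP/S
          [3,4] "sent" : S
    [4,5] "quickly" : (S/(NP/S))\S
  [5,7] NP/S   >
    [5,6] "the" : (NP/S)/NP
    [6,7] "which" : NP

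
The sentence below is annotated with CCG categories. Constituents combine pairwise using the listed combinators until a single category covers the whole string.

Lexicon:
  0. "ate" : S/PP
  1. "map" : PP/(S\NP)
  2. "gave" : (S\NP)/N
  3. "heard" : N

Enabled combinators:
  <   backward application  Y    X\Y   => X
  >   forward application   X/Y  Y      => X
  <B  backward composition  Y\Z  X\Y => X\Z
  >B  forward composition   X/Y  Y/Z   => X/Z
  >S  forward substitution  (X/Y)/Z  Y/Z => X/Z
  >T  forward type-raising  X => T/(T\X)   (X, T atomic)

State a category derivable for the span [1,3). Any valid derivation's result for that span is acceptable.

[0,4] S   >
  [0,1] "ate" : S/PP
  [1,4] PP   >
    [1,3] PP/N   >B
      [1,2] "map" : PP/(S\NP)
      [2,3] "gave" : (S\NP)/N
    [3,4] "heard" : N

PP/N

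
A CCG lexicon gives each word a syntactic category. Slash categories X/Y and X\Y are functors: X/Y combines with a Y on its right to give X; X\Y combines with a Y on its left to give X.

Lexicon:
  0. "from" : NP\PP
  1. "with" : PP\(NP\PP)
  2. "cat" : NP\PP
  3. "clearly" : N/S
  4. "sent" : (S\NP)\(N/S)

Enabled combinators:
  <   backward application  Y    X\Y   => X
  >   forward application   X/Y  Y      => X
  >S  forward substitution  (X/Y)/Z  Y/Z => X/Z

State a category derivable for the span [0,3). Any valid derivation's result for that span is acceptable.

[0,5] S   <
  [0,3] NP   <
    [0,2] PP   <
      [0,1] "from" : NP\PP
      [1,2] "with" : PP\(NP\PP)
    [2,3] "cat" : NP\PP
  [3,5] S\NP   <
    [3,4] "clearly" : N/S
    [4,5] "sent" : (S\NP)\(N/S)

NP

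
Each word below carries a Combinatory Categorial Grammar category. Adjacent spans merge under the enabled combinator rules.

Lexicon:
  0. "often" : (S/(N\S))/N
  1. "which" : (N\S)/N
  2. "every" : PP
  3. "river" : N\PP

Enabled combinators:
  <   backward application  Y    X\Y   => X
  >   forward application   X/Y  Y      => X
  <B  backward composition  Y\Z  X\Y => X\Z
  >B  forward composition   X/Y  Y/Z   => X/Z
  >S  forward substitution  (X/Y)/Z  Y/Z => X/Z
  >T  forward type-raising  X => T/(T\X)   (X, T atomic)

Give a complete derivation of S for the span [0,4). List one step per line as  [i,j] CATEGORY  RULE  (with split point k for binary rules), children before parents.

[0,4] S   >
  [0,2] S/N   >S
    [0,1] "often" : (S/(N\S))/N
    [1,2] "which" : (N\S)/N
  [2,4] N   >
    [2,3] N/(N\PP)   >T
      [2,3] "every" : PP
    [3,4] "river" : N\PP

[0,1] (S/(N\S))/N  lex  "often"
[1,2] (N\S)/N  lex  "which"
[0,2] S/N  >S  k=1
[2,3] PP  lex  "every"
[2,3] N/(N\PP)  >T
[3,4] N\PP  lex  "river"
[2,4] N  >  k=3
[0,4] S  >  k=2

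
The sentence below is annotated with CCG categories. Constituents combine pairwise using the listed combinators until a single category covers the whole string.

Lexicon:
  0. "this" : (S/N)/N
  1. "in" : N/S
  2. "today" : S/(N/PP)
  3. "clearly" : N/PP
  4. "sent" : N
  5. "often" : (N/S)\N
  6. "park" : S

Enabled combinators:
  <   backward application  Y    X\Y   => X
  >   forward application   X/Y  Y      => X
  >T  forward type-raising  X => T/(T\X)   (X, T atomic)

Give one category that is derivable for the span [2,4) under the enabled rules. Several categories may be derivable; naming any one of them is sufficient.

S

[0,7] S   >
  [0,4] S/N   >
    [0,1] "this" : (S/N)/N
    [1,4] N   >
      [1,2] "in" : N/S
      [2,4] S   >
        [2,3] "today" : S/(N/PP)
        [3,4] "clearly" : N/PP
  [4,7] N   >
    [4,6] N/S   <
      [4,5] "sent" : N
      [5,6] "often" : (N/S)\N
    [6,7] "park" : S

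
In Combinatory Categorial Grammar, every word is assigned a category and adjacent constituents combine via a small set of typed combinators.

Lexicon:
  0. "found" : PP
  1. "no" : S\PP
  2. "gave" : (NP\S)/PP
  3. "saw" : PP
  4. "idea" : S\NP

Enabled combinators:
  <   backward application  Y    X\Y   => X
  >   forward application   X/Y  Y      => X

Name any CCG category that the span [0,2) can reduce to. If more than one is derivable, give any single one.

[0,5] S   <
  [0,4] NP   <
    [0,2] S   <
      [0,1] "found" : PP
      [1,2] "no" : S\PP
    [2,4] NP\S   >
      [2,3] "gave" : (NP\S)/PP
      [3,4] "saw" : PP
  [4,5] "idea" : S\NP

S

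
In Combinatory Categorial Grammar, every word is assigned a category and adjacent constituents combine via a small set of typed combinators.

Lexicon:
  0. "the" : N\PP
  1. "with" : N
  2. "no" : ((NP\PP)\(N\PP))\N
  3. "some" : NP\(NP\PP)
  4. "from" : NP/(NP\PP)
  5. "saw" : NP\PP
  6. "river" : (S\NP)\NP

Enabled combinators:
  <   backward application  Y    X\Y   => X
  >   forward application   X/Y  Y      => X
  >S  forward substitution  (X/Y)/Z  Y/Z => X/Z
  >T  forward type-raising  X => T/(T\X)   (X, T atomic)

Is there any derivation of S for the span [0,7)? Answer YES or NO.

YES

[0,7] S   <
  [0,4] NP   <
    [0,3] NP\PP   <
      [0,1] "the" : N\PP
      [1,3] (NP\PP)\(N\PP)   <
        [1,2] "with" : N
        [2,3] "no" : ((NP\PP)\(N\PP))\N
    [3,4] "some" : NP\(NP\PP)
  [4,7] S\NP   <
    [4,6] NP   >
      [4,5] "from" : NP/(NP\PP)
      [5,6] "saw" : NP\PP
    [6,7] "river" : (S\NP)\NP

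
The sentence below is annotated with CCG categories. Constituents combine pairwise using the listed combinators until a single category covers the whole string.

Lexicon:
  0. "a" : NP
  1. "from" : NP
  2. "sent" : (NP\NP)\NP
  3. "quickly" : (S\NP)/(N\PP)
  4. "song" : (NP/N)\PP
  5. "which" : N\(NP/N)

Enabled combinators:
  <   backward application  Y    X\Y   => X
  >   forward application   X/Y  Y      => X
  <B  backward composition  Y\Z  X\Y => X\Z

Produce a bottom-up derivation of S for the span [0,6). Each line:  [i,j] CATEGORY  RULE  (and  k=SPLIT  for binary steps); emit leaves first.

[0,1] NP  lex  "a"
[1,2] NP  lex  "from"
[2,3] (NP\NP)\NP  lex  "sent"
[1,3] NP\NP  <  k=2
[3,4] (S\NP)/(N\PP)  lex  "quickly"
[4,5] (NP/N)\PP  lex  "song"
[5,6] N\(NP/N)  lex  "which"
[4,6] N\PP  <B  k=5
[3,6] S\NP  >  k=4
[1,6] S\NP  <B  k=3
[0,6] S  <  k=1

[0,6] S   <
  [0,1] "a" : NP
  [1,6] S\NP   <B
    [1,3] NP\NP   <
      [1,2] "from" : NP
      [2,3] "sent" : (NP\NP)\NP
    [3,6] S\NP   >
      [3,4] "quickly" : (S\NP)/(N\PP)
      [4,6] N\PP   <B
        [4,5] "song" : (NP/N)\PP
        [5,6] "which" : N\(NP/N)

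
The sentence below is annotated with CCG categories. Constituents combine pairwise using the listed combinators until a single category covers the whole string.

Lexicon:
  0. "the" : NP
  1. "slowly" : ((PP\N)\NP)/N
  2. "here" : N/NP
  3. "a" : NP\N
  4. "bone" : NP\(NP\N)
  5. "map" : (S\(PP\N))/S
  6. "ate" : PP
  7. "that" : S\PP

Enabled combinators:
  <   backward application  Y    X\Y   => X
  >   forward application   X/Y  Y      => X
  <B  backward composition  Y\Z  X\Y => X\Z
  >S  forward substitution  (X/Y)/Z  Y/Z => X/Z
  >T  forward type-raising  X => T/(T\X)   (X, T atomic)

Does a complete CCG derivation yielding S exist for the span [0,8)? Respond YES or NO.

YES

[0,8] S   <
  [0,5] PP\N   <
    [0,1] "the" : NP
    [1,5] (PP\N)\NP   >
      [1,2] "slowly" : ((PP\N)\NP)/N
      [2,5] N   >
        [2,3] "here" : N/NP
        [3,5] NP   <
          [3,4] "a" : NP\N
          [4,5] "bone" : NP\(NP\N)
  [5,8] S\(PP\N)   >
    [5,6] "map" : (S\(PP\N))/S
    [6,8] S   <
      [6,7] "ate" : PP
      [7,8] "that" : S\PP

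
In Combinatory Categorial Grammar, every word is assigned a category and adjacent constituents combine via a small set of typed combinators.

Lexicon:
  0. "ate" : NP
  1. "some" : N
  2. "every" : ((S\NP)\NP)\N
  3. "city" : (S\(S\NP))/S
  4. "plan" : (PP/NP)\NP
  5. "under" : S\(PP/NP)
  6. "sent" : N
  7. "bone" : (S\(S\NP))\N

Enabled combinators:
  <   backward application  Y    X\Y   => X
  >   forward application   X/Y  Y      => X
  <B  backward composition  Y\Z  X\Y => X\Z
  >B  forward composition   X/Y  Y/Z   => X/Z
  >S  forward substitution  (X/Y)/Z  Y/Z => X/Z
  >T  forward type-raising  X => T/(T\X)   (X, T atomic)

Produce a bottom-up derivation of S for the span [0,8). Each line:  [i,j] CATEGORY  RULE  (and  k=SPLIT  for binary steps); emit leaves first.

[0,1] NP  lex  "ate"
[1,2] N  lex  "some"
[2,3] ((S\NP)\NP)\N  lex  "every"
[1,3] (S\NP)\NP  <  k=2
[0,3] S\NP  <  k=1
[3,4] (S\(S\NP))/S  lex  "city"
[4,5] (PP/NP)\NP  lex  "plan"
[5,6] S\(PP/NP)  lex  "under"
[4,6] S\NP  <B  k=5
[6,7] N  lex  "sent"
[7,8] (S\(S\NP))\N  lex  "bone"
[6,8] S\(S\NP)  <  k=7
[4,8] S  <  k=6
[3,8] S\(S\NP)  >  k=4
[0,8] S  <  k=3

[0,8] S   <
  [0,3] S\NP   <
    [0,1] "ate" : NP
    [1,3] (S\NP)\NP   <
      [1,2] "some" : N
      [2,3] "every" : ((S\NP)\NP)\N
  [3,8] S\(S\NP)   >
    [3,4] "city" : (S\(S\NP))/S
    [4,8] S   <
      [4,6] S\NP   <B
        [4,5] "plan" : (PP/NP)\NP
        [5,6] "under" : S\(PP/NP)
      [6,8] S\(S\NP)   <
        [6,7] "sent" : N
        [7,8] "bone" : (S\(S\NP))\N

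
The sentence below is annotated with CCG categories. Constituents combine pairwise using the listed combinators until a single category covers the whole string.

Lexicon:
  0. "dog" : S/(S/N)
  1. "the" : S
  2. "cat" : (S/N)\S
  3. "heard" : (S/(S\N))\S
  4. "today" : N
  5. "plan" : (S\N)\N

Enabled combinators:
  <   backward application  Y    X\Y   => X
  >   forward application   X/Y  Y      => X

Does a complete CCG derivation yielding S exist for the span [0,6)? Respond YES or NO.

YES

[0,6] S   >
  [0,4] S/(S\N)   <
    [0,3] S   >
      [0,1] "dog" : S/(S/N)
      [1,3] S/N   <
        [1,2] "the" : S
        [2,3] "cat" : (S/N)\S
    [3,4] "heard" : (S/(S\N))\S
  [4,6] S\N   <
    [4,5] "today" : N
    [5,6] "plan" : (S\N)\N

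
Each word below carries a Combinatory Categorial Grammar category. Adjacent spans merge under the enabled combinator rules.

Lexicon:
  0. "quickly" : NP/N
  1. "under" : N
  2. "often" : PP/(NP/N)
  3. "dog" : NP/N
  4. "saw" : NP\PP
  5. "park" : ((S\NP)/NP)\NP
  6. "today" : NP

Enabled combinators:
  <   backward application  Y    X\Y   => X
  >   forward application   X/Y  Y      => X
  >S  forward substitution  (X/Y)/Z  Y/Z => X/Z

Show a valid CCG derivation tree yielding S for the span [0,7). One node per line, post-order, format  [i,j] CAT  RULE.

[0,1] NP/N  lex  "quickly"
[1,2] N  lex  "under"
[0,2] NP  >  k=1
[2,3] PP/(NP/N)  lex  "often"
[3,4] NP/N  lex  "dog"
[2,4] PP  >  k=3
[4,5] NP\PP  lex  "saw"
[2,5] NP  <  k=4
[5,6] ((S\NP)/NP)\NP  lex  "park"
[2,6] (S\NP)/NP  <  k=5
[6,7] NP  lex  "today"
[2,7] S\NP  >  k=6
[0,7] S  <  k=2

[0,7] S   <
  [0,2] NP   >
    [0,1] "quickly" : NP/N
    [1,2] "under" : N
  [2,7] S\NP   >
    [2,6] (S\NP)/NP   <
      [2,5] NP   <
        [2,4] PP   >
          [2,3] "often" : PP/(NP/N)
          [3,4] "dog" : NP/N
        [4,5] "saw" : NP\PP
      [5,6] "park" : ((S\NP)/NP)\NP
    [6,7] "today" : NP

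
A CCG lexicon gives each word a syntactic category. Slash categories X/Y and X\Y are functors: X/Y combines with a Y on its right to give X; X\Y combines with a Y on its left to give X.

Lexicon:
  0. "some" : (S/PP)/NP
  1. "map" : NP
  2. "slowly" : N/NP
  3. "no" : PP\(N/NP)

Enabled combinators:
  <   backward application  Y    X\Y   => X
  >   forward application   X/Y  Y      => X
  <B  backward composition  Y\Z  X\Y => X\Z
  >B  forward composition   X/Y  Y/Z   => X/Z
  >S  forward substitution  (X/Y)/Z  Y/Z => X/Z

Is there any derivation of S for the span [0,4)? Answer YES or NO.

YES

[0,4] S   >
  [0,2] S/PP   >
    [0,1] "some" : (S/PP)/NP
    [1,2] "map" : NP
  [2,4] PP   <
    [2,3] "slowly" : N/NP
    [3,4] "no" : PP\(N/NP)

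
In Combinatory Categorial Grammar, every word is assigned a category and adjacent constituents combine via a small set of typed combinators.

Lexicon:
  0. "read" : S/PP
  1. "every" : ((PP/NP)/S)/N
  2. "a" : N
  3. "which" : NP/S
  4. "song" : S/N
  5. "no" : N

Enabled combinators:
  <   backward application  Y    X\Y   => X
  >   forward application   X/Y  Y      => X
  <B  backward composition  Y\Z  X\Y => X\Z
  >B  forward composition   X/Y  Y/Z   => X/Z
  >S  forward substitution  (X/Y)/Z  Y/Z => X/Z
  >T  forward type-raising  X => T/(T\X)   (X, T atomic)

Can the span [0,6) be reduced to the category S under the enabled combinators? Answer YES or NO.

[0,6] S   >
  [0,1] "read" : S/PP
  [1,6] PP   >
    [1,4] PP/S   >S
      [1,3] (PP/NP)/S   >
        [1,2] "every" : ((PP/NP)/S)/N
        [2,3] "a" : N
      [3,4] "which" : NP/S
    [4,6] S   >
      [4,5] "song" : S/N
      [5,6] "no" : N

YES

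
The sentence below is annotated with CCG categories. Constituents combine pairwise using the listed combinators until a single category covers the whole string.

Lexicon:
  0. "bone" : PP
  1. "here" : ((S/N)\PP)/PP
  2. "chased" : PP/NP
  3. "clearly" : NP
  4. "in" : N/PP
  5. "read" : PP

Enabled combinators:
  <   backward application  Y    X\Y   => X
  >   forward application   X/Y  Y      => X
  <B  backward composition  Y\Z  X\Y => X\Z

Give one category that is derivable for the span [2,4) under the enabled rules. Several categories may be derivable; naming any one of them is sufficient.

[0,6] S   >
  [0,4] S/N   <
    [0,1] "bone" : PP
    [1,4] (S/N)\PP   >
      [1,2] "here" : ((S/N)\PP)/PP
      [2,4] PP   >
        [2,3] "chased" : PP/NP
        [3,4] "clearly" : NP
  [4,6] N   >
    [4,5] "in" : N/PP
    [5,6] "read" : PP

PP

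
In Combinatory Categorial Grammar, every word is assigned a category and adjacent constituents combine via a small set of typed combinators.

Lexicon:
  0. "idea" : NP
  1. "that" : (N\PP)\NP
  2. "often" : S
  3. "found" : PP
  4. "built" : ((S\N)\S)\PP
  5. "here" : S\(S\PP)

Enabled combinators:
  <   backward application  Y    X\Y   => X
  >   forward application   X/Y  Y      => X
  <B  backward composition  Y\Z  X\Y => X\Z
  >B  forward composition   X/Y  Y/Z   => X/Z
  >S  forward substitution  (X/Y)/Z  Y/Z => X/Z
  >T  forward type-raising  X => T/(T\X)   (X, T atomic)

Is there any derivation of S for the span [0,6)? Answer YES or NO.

[0,6] S   <
  [0,5] S\PP   <B
    [0,2] N\PP   <
      [0,1] "idea" : NP
      [1,2] "that" : (N\PP)\NP
    [2,5] S\N   <
      [2,3] "often" : S
      [3,5] (S\N)\S   <
        [3,4] "found" : PP
        [4,5] "built" : ((S\N)\S)\PP
  [5,6] "here" : S\(S\PP)

YES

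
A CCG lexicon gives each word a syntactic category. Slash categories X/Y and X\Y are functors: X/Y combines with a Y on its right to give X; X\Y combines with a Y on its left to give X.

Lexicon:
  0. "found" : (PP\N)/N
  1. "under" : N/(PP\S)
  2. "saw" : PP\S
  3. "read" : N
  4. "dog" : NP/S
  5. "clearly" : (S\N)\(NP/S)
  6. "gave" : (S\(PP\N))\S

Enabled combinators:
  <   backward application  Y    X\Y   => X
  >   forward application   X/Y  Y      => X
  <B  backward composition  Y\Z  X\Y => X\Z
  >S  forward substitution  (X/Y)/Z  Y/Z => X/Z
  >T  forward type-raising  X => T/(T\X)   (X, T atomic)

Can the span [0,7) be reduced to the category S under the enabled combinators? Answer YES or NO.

[0,7] S   <
  [0,3] PP\N   >
    [0,1] "found" : (PP\N)/N
    [1,3] N   >
      [1,2] "under" : N/(PP\S)
      [2,3] "saw" : PP\S
  [3,7] S\(PP\N)   <
    [3,6] S   >
      [3,4] S/(S\N)   >T
        [3,4] "read" : N
      [4,6] S\N   <
        [4,5] "dog" : NP/S
        [5,6] "clearly" : (S\N)\(NP/S)
    [6,7] "gave" : (S\(PP\N))\S

YES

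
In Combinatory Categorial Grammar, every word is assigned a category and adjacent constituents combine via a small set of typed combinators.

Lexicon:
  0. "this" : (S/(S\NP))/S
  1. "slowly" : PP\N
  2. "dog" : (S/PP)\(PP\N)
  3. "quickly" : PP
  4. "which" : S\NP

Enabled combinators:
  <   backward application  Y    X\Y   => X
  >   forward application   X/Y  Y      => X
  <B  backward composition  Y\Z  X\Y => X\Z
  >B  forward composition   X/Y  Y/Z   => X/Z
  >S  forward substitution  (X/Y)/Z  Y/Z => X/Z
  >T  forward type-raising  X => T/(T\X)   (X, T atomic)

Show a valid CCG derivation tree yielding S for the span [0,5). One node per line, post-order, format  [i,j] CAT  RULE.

[0,5] S   >
  [0,4] S/(S\NP)   >
    [0,1] "this" : (S/(S\NP))/S
    [1,4] S   >
      [1,3] S/PP   <
        [1,2] "slowly" : PP\N
        [2,3] "dog" : (S/PP)\(PP\N)
      [3,4] "quickly" : PP
  [4,5] "which" : S\NP

[0,1] (S/(S\NP))/S  lex  "this"
[1,2] PP\N  lex  "slowly"
[2,3] (S/PP)\(PP\N)  lex  "dog"
[1,3] S/PP  <  k=2
[3,4] PP  lex  "quickly"
[1,4] S  >  k=3
[0,4] S/(S\NP)  >  k=1
[4,5] S\NP  lex  "which"
[0,5] S  >  k=4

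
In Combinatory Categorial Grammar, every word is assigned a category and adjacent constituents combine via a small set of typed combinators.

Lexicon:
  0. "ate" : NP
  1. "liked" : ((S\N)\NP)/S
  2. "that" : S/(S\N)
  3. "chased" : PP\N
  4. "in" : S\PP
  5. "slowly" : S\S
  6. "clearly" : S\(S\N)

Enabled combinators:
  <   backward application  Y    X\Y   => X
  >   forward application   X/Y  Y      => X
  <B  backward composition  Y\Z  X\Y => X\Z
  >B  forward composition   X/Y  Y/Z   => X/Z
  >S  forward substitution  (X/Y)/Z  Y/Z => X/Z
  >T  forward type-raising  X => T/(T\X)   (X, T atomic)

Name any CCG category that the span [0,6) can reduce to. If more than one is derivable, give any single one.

S\N

[0,7] S   <
  [0,6] S\N   <
    [0,1] "ate" : NP
    [1,6] (S\N)\NP   >
      [1,2] "liked" : ((S\N)\NP)/S
      [2,6] S   >
        [2,3] "that" : S/(S\N)
        [3,6] S\N   <B
          [3,4] "chased" : PP\N
          [4,6] S\PP   <B
            [4,5] "in" : S\PP
            [5,6] "slowly" : S\S
  [6,7] "clearly" : S\(S\N)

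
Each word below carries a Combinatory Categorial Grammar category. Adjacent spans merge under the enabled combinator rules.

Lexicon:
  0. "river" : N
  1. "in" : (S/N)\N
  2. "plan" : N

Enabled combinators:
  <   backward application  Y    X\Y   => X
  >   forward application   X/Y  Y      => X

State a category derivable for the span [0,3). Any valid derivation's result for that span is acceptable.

S

[0,3] S   >
  [0,2] S/N   <
    [0,1] "river" : N
    [1,2] "in" : (S/N)\N
  [2,3] "plan" : N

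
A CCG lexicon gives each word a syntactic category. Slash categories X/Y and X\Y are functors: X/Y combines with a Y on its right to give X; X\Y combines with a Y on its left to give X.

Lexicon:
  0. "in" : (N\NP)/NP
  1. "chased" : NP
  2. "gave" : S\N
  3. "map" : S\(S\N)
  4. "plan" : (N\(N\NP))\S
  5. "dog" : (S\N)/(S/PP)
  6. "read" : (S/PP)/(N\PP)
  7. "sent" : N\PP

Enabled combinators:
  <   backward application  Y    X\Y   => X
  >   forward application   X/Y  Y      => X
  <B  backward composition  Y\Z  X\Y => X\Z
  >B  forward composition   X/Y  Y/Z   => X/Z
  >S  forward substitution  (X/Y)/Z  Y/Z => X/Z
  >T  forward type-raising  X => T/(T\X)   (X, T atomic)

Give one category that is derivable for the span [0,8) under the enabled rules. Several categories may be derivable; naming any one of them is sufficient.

[0,8] S   <
  [0,5] N   <
    [0,2] N\NP   >
      [0,1] "in" : (N\NP)/NP
      [1,2] "chased" : NP
    [2,5] N\(N\NP)   <
      [2,4] S   <
        [2,3] "gave" : S\N
        [3,4] "map" : S\(S\N)
      [4,5] "plan" : (N\(N\NP))\S
  [5,8] S\N   >
    [5,6] "dog" : (S\N)/(S/PP)
    [6,8] S/PP   >
      [6,7] "read" : (S/PP)/(N\PP)
      [7,8] "sent" : N\PP

S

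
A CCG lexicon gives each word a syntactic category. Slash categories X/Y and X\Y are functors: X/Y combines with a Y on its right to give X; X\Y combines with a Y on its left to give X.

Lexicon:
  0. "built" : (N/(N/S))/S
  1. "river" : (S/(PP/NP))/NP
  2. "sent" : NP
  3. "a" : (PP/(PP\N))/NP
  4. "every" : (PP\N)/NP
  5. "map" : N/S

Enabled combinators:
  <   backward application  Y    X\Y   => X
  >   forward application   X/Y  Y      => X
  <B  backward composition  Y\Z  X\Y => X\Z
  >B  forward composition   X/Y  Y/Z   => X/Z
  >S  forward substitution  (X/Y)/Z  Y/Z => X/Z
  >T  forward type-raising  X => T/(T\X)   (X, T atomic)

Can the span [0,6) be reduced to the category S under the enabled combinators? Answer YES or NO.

NO

(N/(N/S))/S (S/(PP/NP))/NP NP (PP/(PP\N))/NP (PP\N)/NP N/S
CKY chart[0,6] = {N, N/(N\N), NP/(NP\N), PP/(PP\N), S/(S\N)}; S ∉ chart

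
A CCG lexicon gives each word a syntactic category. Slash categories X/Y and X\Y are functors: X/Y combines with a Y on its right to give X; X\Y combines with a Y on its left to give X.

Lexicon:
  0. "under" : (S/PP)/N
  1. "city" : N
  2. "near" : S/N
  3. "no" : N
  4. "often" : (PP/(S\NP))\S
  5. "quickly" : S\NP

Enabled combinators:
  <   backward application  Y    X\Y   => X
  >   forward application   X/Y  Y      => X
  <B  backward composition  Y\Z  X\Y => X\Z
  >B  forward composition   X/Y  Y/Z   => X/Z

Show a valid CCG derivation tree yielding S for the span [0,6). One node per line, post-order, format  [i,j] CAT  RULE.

[0,1] (S/PP)/N  lex  "under"
[1,2] N  lex  "city"
[0,2] S/PP  >  k=1
[2,3] S/N  lex  "near"
[3,4] N  lex  "no"
[2,4] S  >  k=3
[4,5] (PP/(S\NP))\S  lex  "often"
[2,5] PP/(S\NP)  <  k=4
[5,6] S\NP  lex  "quickly"
[2,6] PP  >  k=5
[0,6] S  >  k=2

[0,6] S   >
  [0,2] S/PP   >
    [0,1] "under" : (S/PP)/N
    [1,2] "city" : N
  [2,6] PP   >
    [2,5] PP/(S\NP)   <
      [2,4] S   >
        [2,3] "near" : S/N
        [3,4] "no" : N
      [4,5] "often" : (PP/(S\NP))\S
    [5,6] "quickly" : S\NP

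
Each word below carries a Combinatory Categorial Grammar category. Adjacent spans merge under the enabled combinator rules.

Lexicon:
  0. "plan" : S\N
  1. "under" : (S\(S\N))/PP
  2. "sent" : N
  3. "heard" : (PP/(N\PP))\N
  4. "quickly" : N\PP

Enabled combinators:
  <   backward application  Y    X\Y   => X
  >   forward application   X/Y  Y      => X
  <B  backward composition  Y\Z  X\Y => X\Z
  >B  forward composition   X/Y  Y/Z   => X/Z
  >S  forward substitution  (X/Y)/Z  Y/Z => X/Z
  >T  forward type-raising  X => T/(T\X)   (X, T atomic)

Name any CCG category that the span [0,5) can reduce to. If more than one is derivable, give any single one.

[0,5] S   <
  [0,1] "plan" : S\N
  [1,5] S\(S\N)   >
    [1,2] "under" : (S\(S\N))/PP
    [2,5] PP   >
      [2,4] PP/(N\PP)   <
        [2,3] "sent" : N
        [3,4] "heard" : (PP/(N\PP))\N
      [4,5] "quickly" : N\PP

S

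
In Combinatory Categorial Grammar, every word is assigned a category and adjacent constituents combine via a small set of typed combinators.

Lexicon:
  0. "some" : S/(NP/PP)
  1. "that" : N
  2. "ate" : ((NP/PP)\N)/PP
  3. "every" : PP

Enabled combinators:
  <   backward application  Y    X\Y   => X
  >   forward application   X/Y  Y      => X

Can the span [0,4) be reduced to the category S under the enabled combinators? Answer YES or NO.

[0,4] S   >
  [0,1] "some" : S/(NP/PP)
  [1,4] NP/PP   <
    [1,2] "that" : N
    [2,4] (NP/PP)\N   >
      [2,3] "ate" : ((NP/PP)\N)/PP
      [3,4] "every" : PP

YES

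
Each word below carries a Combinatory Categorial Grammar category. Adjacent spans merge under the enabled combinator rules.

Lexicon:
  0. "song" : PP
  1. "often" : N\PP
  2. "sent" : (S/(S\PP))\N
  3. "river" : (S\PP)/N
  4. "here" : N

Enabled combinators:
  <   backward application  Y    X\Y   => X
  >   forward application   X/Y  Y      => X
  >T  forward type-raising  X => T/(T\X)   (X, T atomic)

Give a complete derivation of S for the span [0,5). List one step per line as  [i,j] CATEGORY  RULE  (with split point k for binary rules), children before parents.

[0,1] PP  lex  "song"
[1,2] N\PP  lex  "often"
[0,2] N  <  k=1
[2,3] (S/(S\PP))\N  lex  "sent"
[0,3] S/(S\PP)  <  k=2
[3,4] (S\PP)/N  lex  "river"
[4,5] N  lex  "here"
[3,5] S\PP  >  k=4
[0,5] S  >  k=3

[0,5] S   >
  [0,3] S/(S\PP)   <
    [0,2] N   <
      [0,1] "song" : PP
      [1,2] "often" : N\PP
    [2,3] "sent" : (S/(S\PP))\N
  [3,5] S\PP   >
    [3,4] "river" : (S\PP)/N
    [4,5] "here" : N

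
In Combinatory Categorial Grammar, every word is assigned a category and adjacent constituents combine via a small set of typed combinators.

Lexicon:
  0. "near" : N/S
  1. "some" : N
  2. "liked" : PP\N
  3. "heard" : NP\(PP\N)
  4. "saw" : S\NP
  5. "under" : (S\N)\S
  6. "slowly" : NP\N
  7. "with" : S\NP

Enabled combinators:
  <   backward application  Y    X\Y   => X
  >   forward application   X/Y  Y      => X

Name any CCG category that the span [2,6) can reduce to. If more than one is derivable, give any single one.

[0,8] S   <
  [0,7] NP   <
    [0,6] N   >
      [0,1] "near" : N/S
      [1,6] S   <
        [1,2] "some" : N
        [2,6] S\N   <
          [2,5] S   <
            [2,4] NP   <
              [2,3] "liked" : PP\N
              [3,4] "heard" : NP\(PP\N)
            [4,5] "saw" : S\NP
          [5,6] "under" : (S\N)\S
    [6,7] "slowly" : NP\N
  [7,8] "with" : S\NP

S\N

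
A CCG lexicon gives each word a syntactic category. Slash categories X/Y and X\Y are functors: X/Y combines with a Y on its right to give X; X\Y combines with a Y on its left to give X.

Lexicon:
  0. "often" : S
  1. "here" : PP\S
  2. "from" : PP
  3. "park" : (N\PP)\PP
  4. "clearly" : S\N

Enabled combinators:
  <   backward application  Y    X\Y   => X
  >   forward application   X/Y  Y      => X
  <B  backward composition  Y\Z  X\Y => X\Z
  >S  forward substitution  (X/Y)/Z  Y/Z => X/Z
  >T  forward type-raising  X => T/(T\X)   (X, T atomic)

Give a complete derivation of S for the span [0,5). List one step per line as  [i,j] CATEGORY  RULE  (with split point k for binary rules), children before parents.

[0,1] S  lex  "often"
[1,2] PP\S  lex  "here"
[0,2] PP  <  k=1
[2,3] PP  lex  "from"
[3,4] (N\PP)\PP  lex  "park"
[2,4] N\PP  <  k=3
[4,5] S\N  lex  "clearly"
[2,5] S\PP  <B  k=4
[0,5] S  <  k=2

[0,5] S   <
  [0,2] PP   <
    [0,1] "often" : S
    [1,2] "here" : PP\S
  [2,5] S\PP   <B
    [2,4] N\PP   <
      [2,3] "from" : PP
      [3,4] "park" : (N\PP)\PP
    [4,5] "clearly" : S\N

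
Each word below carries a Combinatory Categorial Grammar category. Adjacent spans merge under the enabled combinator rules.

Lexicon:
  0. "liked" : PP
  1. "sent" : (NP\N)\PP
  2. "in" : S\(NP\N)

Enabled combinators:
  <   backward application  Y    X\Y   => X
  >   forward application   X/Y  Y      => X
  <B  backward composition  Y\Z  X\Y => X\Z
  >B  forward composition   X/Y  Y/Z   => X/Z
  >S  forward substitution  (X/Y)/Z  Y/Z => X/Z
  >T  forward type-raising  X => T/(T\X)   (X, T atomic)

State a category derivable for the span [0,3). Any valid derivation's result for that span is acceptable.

S

[0,3] S   <
  [0,1] "liked" : PP
  [1,3] S\PP   <B
    [1,2] "sent" : (NP\N)\PP
    [2,3] "in" : S\(NP\N)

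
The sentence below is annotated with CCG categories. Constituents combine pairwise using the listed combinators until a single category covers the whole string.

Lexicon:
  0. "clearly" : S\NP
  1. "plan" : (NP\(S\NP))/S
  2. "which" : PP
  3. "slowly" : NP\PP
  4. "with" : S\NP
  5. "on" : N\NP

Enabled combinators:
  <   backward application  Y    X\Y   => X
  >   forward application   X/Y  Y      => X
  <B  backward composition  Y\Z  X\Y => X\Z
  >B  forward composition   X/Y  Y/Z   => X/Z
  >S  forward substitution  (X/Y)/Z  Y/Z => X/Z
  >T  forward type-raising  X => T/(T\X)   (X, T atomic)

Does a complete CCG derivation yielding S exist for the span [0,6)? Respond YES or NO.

S\NP (NP\(S\NP))/S PP NP\PP S\NP N\NP
CKY chart[0,6] = {N, N/(N\N), NP/(NP\N), PP/(PP\N), S/(S\N)}; S ∉ chart

NO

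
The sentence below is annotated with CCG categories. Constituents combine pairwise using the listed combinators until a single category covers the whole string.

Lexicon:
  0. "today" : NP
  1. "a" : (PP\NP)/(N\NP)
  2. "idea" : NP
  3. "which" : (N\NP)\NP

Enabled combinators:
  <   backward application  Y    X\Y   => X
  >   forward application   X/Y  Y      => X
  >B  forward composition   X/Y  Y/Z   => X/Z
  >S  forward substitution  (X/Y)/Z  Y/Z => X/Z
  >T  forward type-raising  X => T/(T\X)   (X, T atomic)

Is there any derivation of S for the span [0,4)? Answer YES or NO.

NP (PP\NP)/(N\NP) NP (N\NP)\NP
CKY chart[0,4] = {N/(N\PP), NP/(NP\PP), PP, PP/(PP\PP), S/(S\PP)}; S ∉ chart

NO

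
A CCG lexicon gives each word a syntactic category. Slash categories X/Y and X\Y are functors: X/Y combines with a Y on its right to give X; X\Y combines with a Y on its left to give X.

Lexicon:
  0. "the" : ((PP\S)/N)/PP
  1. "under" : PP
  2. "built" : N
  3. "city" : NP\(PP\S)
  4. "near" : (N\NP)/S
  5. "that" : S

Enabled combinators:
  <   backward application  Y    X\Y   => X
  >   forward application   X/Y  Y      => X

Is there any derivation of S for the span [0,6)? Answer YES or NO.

NO

((PP\S)/N)/PP PP N NP\(PP\S) (N\NP)/S S
CKY chart[0,6] = {N}; S ∉ chart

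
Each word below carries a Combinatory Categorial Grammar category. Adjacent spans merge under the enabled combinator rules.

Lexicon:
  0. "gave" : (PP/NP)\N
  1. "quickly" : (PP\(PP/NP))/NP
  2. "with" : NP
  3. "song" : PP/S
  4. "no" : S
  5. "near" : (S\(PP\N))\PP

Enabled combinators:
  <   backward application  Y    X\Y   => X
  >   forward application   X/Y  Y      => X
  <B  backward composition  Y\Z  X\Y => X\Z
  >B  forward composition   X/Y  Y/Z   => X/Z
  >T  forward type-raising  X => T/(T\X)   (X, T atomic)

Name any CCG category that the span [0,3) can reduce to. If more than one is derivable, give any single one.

[0,6] S   <
  [0,3] PP\N   <B
    [0,1] "gave" : (PP/NP)\N
    [1,3] PP\(PP/NP)   >
      [1,2] "quickly" : (PP\(PP/NP))/NP
      [2,3] "with" : NP
  [3,6] S\(PP\N)   <
    [3,5] PP   >
      [3,4] "song" : PP/S
      [4,5] "no" : S
    [5,6] "near" : (S\(PP\N))\PP

PP\N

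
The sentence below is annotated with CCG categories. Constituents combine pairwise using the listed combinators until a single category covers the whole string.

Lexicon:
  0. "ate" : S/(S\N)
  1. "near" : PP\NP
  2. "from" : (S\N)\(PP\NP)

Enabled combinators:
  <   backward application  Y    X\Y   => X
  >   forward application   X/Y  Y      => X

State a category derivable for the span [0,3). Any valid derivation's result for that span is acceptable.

[0,3] S   >
  [0,1] "ate" : S/(S\N)
  [1,3] S\N   <
    [1,2] "near" : PP\NP
    [2,3] "from" : (S\N)\(PP\NP)

S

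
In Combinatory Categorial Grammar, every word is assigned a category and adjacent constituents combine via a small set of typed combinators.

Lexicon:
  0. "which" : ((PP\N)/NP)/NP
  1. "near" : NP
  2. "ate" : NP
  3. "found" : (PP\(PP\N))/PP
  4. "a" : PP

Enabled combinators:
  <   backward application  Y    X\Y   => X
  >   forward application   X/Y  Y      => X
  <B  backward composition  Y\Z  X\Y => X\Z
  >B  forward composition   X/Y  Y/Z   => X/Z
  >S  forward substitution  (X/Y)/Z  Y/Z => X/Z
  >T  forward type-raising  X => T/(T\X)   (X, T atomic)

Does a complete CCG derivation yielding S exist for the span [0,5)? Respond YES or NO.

((PP\N)/NP)/NP NP NP (PP\(PP\N))/PP PP
CKY chart[0,5] = {N/(N\PP), NP/(NP\PP), PP, PP/(PP\PP), S/(S\PP)}; S ∉ chart

NO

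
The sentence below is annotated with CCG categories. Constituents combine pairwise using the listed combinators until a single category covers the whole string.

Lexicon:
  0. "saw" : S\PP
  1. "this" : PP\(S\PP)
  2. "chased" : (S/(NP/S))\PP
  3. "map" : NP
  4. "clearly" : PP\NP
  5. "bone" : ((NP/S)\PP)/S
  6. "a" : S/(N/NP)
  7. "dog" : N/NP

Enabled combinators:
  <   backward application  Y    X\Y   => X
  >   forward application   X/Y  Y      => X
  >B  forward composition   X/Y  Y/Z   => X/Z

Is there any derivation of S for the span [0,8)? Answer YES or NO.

[0,8] S   >
  [0,3] S/(NP/S)   <
    [0,2] PP   <
      [0,1] "saw" : S\PP
      [1,2] "this" : PP\(S\PP)
    [2,3] "chased" : (S/(NP/S))\PP
  [3,8] NP/S   <
    [3,5] PP   <
      [3,4] "map" : NP
      [4,5] "clearly" : PP\NP
    [5,8] (NP/S)\PP   >
      [5,6] "bone" : ((NP/S)\PP)/S
      [6,8] S   >
        [6,7] "a" : S/(N/NP)
        [7,8] "dog" : N/NP

YES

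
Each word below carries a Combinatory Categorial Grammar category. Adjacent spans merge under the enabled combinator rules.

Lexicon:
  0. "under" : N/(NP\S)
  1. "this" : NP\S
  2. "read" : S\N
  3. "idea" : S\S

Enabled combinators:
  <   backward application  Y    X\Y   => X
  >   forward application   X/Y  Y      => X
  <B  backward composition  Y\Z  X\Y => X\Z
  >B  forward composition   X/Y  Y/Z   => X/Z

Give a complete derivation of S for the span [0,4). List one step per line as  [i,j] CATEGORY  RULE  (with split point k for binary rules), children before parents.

[0,4] S   <
  [0,2] N   >
    [0,1] "under" : N/(NP\S)
    [1,2] "this" : NP\S
  [2,4] S\N   <B
    [2,3] "read" : S\N
    [3,4] "idea" : S\S

[0,1] N/(NP\S)  lex  "under"
[1,2] NP\S  lex  "this"
[0,2] N  >  k=1
[2,3] S\N  lex  "read"
[3,4] S\S  lex  "idea"
[2,4] S\N  <B  k=3
[0,4] S  <  k=2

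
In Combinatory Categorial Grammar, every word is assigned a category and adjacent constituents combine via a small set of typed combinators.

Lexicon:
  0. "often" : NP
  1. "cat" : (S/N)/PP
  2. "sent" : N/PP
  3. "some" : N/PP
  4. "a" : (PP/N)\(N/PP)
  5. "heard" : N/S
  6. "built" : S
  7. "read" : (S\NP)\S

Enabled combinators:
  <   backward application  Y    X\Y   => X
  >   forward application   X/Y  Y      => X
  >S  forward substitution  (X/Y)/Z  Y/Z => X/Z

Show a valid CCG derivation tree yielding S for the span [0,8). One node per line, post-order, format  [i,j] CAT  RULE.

[0,8] S   <
  [0,1] "often" : NP
  [1,8] S\NP   <
    [1,7] S   >
      [1,3] S/PP   >S
        [1,2] "cat" : (S/N)/PP
        [2,3] "sent" : N/PP
      [3,7] PP   >
        [3,5] PP/N   <
          [3,4] "some" : N/PP
          [4,5] "a" : (PP/N)\(N/PP)
        [5,7] N   >
          [5,6] "heard" : N/S
          [6,7] "built" : S
    [7,8] "read" : (S\NP)\S

[0,1] NP  lex  "often"
[1,2] (S/N)/PP  lex  "cat"
[2,3] N/PP  lex  "sent"
[1,3] S/PP  >S  k=2
[3,4] N/PP  lex  "some"
[4,5] (PP/N)\(N/PP)  lex  "a"
[3,5] PP/N  <  k=4
[5,6] N/S  lex  "heard"
[6,7] S  lex  "built"
[5,7] N  >  k=6
[3,7] PP  >  k=5
[1,7] S  >  k=3
[7,8] (S\NP)\S  lex  "read"
[1,8] S\NP  <  k=7
[0,8] S  <  k=1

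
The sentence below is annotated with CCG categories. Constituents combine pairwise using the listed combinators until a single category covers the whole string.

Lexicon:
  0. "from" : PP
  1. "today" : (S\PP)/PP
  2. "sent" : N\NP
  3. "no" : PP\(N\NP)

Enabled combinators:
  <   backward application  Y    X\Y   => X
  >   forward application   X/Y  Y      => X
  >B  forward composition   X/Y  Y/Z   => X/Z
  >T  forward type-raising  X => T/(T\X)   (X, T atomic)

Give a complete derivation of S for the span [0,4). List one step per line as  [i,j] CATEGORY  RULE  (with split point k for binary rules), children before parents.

[0,4] S   <
  [0,1] "from" : PP
  [1,4] S\PP   >
    [1,2] "today" : (S\PP)/PP
    [2,4] PP   <
      [2,3] "sent" : N\NP
      [3,4] "no" : PP\(N\NP)

[0,1] PP  lex  "from"
[1,2] (S\PP)/PP  lex  "today"
[2,3] N\NP  lex  "sent"
[3,4] PP\(N\NP)  lex  "no"
[2,4] PP  <  k=3
[1,4] S\PP  >  k=2
[0,4] S  <  k=1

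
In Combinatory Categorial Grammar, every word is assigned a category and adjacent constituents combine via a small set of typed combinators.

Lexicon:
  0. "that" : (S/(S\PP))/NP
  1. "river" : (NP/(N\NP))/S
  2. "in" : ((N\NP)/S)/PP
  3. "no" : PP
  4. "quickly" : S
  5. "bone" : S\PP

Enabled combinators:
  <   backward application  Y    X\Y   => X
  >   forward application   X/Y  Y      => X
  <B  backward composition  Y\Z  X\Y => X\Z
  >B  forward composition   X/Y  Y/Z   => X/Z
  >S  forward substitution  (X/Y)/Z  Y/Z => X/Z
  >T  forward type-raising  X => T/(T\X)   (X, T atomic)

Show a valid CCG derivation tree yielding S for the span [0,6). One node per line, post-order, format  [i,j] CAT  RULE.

[0,1] (S/(S\PP))/NP  lex  "that"
[1,2] (NP/(N\NP))/S  lex  "river"
[2,3] ((N\NP)/S)/PP  lex  "in"
[3,4] PP  lex  "no"
[2,4] (N\NP)/S  >  k=3
[1,4] NP/S  >S  k=2
[4,5] S  lex  "quickly"
[1,5] NP  >  k=4
[0,5] S/(S\PP)  >  k=1
[5,6] S\PP  lex  "bone"
[0,6] S  >  k=5

[0,6] S   >
  [0,5] S/(S\PP)   >
    [0,1] "that" : (S/(S\PP))/NP
    [1,5] NP   >
      [1,4] NP/S   >S
        [1,2] "river" : (NP/(N\NP))/S
        [2,4] (N\NP)/S   >
          [2,3] "in" : ((N\NP)/S)/PP
          [3,4] "no" : PP
      [4,5] "quickly" : S
  [5,6] "bone" : S\PP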